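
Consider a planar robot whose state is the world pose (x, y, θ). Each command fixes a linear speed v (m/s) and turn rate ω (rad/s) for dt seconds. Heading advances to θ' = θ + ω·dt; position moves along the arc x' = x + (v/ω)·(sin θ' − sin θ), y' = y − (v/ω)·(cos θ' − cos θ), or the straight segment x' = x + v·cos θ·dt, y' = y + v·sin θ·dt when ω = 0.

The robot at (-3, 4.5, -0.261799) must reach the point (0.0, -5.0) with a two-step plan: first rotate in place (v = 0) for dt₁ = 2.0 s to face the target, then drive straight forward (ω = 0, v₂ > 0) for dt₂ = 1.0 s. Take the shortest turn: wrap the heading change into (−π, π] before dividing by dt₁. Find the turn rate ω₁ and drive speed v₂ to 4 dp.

ω₁ = -0.5016, v₂ = 9.9624

heading to target = atan2(-5−4.5, 0−-3) = -1.2649
Δθ = wrap(-1.2649 − -0.2618) = -1.0031; ω₁ = Δθ/dt₁ = -0.5016
distance = √((0−-3)² + (-5−4.5)²) = 9.9624; v₂ = distance/dt₂ = 9.9624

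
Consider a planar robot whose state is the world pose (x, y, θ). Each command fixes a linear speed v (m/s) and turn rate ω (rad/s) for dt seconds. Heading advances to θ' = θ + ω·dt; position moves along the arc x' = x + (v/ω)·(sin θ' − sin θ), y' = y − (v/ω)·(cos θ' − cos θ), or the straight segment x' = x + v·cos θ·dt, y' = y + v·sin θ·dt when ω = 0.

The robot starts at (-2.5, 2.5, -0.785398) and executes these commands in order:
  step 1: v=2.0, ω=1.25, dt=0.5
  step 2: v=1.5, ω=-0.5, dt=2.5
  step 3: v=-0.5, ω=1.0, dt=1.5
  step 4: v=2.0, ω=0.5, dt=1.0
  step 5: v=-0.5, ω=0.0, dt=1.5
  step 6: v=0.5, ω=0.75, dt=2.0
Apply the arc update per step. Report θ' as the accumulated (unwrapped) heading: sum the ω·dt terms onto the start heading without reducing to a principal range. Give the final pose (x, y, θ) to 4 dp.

step 1: θ'=-0.1604 (R=1.6000) → pose (-1.6242, 2.0519, -0.1604)
step 2: θ'=-1.4104 (R=-3.0000) → pose (0.8582, -0.4304, -1.4104)
step 3: θ'=0.0896 (R=-0.5000) → pose (0.3199, -0.0123, 0.0896)
step 4: θ'=0.5896 (R=4.0000) → pose (2.1861, 0.6470, 0.5896)
step 5: θ'=0.5896 (straight) → pose (1.5627, 0.2300, 0.5896)
step 6: θ'=2.0896 (R=0.6667) → pose (1.7709, 1.1146, 2.0896)

(1.7709, 1.1146, 2.0896)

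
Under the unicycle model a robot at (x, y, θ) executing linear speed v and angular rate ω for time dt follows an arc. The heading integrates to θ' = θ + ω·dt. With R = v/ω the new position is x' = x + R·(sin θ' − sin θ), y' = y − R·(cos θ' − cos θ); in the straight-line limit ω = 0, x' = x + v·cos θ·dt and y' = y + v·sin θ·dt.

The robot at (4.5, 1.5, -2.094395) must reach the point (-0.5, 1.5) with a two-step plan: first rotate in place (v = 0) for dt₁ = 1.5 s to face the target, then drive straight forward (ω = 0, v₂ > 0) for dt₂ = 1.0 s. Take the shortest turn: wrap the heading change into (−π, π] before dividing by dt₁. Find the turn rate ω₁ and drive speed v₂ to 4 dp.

heading to target = atan2(1.5−1.5, -0.5−4.5) = 3.1416
Δθ = wrap(3.1416 − -2.0944) = -1.0472; ω₁ = Δθ/dt₁ = -0.6981
distance = √((-0.5−4.5)² + (1.5−1.5)²) = 5.0000; v₂ = distance/dt₂ = 5.0000

ω₁ = -0.6981, v₂ = 5.0000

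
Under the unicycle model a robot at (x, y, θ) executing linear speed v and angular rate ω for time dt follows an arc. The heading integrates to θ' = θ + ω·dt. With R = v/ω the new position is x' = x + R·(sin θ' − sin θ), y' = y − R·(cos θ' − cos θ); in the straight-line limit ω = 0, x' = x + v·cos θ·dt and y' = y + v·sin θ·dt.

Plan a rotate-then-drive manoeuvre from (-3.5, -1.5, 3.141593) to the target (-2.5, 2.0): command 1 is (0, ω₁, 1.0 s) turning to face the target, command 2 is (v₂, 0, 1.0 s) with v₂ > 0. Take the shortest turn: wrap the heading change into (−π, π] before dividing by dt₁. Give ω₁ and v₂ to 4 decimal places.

heading to target = atan2(2−-1.5, -2.5−-3.5) = 1.2925
Δθ = wrap(1.2925 − 3.1416) = -1.8491; ω₁ = Δθ/dt₁ = -1.8491
distance = √((-2.5−-3.5)² + (2−-1.5)²) = 3.6401; v₂ = distance/dt₂ = 3.6401

ω₁ = -1.8491, v₂ = 3.6401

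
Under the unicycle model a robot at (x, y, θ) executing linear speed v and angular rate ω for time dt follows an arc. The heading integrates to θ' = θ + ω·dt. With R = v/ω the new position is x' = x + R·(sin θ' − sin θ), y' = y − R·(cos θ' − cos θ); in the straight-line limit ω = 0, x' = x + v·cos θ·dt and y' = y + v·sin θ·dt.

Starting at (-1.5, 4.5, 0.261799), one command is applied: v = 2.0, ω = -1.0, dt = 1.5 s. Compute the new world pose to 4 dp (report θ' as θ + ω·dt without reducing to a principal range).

(0.9080, 3.2211, -1.2382)

θ' = 0.2618 + -1.0·1.5 = -1.2382
R = v/ω = 2.0/-1.0 = -2.0000
x' = -1.5 + -2.0000·(sin -1.2382 − sin 0.2618) = 0.9080
y' = 4.5 − -2.0000·(cos -1.2382 − cos 0.2618) = 3.2211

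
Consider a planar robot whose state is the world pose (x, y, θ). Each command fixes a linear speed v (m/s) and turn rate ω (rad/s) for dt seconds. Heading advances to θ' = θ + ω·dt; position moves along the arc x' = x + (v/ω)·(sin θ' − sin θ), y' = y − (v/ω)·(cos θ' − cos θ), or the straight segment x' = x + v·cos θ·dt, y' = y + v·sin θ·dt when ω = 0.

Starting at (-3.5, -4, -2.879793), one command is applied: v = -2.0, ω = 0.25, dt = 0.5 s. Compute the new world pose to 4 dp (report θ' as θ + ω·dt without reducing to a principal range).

(-2.5527, -3.6816, -2.7548)

θ' = -2.8798 + 0.25·0.5 = -2.7548
R = v/ω = -2.0/0.25 = -8.0000
x' = -3.5 + -8.0000·(sin -2.7548 − sin -2.8798) = -2.5527
y' = -4 − -8.0000·(cos -2.7548 − cos -2.8798) = -3.6816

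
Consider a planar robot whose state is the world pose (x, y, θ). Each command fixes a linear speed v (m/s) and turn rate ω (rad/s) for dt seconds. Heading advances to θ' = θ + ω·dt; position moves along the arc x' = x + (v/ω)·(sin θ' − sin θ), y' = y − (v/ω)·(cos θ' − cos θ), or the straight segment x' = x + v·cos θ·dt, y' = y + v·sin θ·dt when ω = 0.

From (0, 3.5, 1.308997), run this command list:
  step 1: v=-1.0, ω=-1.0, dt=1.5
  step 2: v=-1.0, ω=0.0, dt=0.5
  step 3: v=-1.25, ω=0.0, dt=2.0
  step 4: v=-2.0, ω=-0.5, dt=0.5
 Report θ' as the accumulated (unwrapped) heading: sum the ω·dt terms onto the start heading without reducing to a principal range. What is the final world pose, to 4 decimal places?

step 1: θ'=-0.1910 (R=1.0000) → pose (-1.1558, 2.7770, -0.1910)
step 2: θ'=-0.1910 (straight) → pose (-1.6467, 2.8719, -0.1910)
step 3: θ'=-0.1910 (straight) → pose (-4.1012, 3.3465, -0.1910)
step 4: θ'=-0.4410 (R=4.0000) → pose (-5.0492, 3.6565, -0.4410)

(-5.0492, 3.6565, -0.4410)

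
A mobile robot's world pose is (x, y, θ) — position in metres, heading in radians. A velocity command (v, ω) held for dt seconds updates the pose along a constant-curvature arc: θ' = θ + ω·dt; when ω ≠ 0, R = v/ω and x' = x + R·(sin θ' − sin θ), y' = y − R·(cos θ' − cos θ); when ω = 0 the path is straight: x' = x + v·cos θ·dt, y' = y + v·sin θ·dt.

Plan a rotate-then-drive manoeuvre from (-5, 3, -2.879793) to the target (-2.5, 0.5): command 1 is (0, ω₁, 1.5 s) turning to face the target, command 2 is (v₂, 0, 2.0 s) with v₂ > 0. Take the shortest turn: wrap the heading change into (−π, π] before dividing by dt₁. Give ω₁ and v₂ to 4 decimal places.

ω₁ = 1.3963, v₂ = 1.7678

heading to target = atan2(0.5−3, -2.5−-5) = -0.7854
Δθ = wrap(-0.7854 − -2.8798) = 2.0944; ω₁ = Δθ/dt₁ = 1.3963
distance = √((-2.5−-5)² + (0.5−3)²) = 3.5355; v₂ = distance/dt₂ = 1.7678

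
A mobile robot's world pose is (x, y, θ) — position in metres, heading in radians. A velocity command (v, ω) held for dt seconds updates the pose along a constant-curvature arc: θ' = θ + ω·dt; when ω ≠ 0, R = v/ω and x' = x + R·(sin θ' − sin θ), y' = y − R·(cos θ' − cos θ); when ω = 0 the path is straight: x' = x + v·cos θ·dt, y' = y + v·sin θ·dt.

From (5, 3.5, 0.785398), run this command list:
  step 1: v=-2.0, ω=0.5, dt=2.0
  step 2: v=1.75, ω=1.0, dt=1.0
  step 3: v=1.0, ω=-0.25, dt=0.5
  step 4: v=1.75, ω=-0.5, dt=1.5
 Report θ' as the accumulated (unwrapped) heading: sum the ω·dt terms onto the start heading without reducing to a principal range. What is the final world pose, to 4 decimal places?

(0.6839, 3.2270, 1.9104)

step 1: θ'=1.7854 (R=-4.0000) → pose (3.9202, -0.1803, 1.7854)
step 2: θ'=2.7854 (R=1.7500) → pose (2.8206, 1.0872, 2.7854)
step 3: θ'=2.6604 (R=-4.0000) → pose (2.3641, 1.2904, 2.6604)
step 4: θ'=1.9104 (R=-3.5000) → pose (0.6839, 3.2270, 1.9104)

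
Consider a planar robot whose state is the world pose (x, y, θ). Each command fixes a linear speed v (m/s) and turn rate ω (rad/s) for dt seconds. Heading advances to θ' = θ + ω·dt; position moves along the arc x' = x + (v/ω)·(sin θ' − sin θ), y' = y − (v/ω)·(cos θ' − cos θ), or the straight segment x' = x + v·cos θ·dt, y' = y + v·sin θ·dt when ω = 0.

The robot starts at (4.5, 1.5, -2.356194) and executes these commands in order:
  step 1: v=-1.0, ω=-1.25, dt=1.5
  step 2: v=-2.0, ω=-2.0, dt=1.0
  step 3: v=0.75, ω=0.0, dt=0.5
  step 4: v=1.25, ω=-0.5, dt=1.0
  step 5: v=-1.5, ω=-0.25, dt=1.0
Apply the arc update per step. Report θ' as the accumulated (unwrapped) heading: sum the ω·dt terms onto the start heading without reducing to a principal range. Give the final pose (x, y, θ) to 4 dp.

step 1: θ'=-4.2312 (R=0.8000) → pose (5.7748, 1.3046, -4.2312)
step 2: θ'=-6.2312 (R=1.0000) → pose (4.9404, -0.1569, -6.2312)
step 3: θ'=-6.2312 (straight) → pose (5.3149, -0.1374, -6.2312)
step 4: θ'=-6.7312 (R=-2.5000) → pose (6.5277, -0.3808, -6.7312)
step 5: θ'=-6.9812 (R=6.0000) → pose (5.2706, 0.4304, -6.9812)

(5.2706, 0.4304, -6.9812)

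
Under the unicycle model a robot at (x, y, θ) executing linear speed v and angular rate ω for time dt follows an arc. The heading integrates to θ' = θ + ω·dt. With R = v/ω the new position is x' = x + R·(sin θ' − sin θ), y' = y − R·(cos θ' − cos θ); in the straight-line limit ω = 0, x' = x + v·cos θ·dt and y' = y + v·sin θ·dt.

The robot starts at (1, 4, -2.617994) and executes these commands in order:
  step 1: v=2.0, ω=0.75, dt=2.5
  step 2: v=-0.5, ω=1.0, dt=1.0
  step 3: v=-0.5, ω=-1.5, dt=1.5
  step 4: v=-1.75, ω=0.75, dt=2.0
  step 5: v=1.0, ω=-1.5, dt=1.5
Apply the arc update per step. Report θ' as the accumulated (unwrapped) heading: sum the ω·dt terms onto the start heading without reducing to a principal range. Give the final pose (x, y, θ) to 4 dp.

step 1: θ'=-0.7430 (R=2.6667) → pose (0.5293, -0.2733, -0.7430)
step 2: θ'=0.2570 (R=-0.5000) → pose (0.0640, -0.1579, 0.2570)
step 3: θ'=-1.9930 (R=0.3333) → pose (-0.3248, 0.3011, -1.9930)
step 4: θ'=-0.4930 (R=-2.3333) → pose (-1.3489, 3.3127, -0.4930)
step 5: θ'=-2.7430 (R=-0.6667) → pose (-1.4057, 2.1110, -2.7430)

(-1.4057, 2.1110, -2.7430)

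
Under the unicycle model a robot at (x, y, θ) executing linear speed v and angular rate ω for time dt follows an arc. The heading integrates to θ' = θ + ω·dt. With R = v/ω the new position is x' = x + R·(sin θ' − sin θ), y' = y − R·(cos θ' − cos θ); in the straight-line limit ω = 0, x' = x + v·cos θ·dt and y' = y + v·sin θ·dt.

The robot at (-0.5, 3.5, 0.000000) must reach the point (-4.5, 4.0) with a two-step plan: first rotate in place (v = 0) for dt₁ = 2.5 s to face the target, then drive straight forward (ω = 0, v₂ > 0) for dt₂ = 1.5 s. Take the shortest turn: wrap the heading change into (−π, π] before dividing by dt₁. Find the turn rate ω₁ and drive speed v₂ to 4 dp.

ω₁ = 1.2069, v₂ = 2.6874

heading to target = atan2(4−3.5, -4.5−-0.5) = 3.0172
Δθ = wrap(3.0172 − 0.0000) = 3.0172; ω₁ = Δθ/dt₁ = 1.2069
distance = √((-4.5−-0.5)² + (4−3.5)²) = 4.0311; v₂ = distance/dt₂ = 2.6874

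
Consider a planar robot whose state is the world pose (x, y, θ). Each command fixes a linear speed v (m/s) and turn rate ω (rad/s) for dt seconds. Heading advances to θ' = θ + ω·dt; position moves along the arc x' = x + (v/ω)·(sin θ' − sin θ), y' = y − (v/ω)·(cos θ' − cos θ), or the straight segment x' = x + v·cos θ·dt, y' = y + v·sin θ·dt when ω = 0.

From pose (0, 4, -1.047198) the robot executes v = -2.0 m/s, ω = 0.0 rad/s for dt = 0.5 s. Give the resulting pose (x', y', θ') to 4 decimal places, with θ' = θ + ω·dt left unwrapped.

θ' = -1.0472 + 0.0·0.5 = -1.0472
ω = 0 → straight: x' = 0 + -2.0·cos(-1.0472)·0.5 = -0.5000
y' = 4 + -2.0·sin(-1.0472)·0.5 = 4.8660

(-0.5000, 4.8660, -1.0472)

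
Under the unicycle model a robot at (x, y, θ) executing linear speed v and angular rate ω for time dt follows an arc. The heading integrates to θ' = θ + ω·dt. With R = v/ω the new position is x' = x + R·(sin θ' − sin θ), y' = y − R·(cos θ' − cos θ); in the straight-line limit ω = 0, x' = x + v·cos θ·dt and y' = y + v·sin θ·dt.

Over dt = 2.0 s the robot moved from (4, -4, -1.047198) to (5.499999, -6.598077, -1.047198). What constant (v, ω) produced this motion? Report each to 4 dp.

v = 1.5000, ω = 0.0000

Δθ = -1.047198 − -1.047198 = 0.000000
ω = Δθ/dt = 0.000000/2.0 = 0.0000
ω = 0 → v = (Δx·cos θ + Δy·sin θ)/dt = 1.5000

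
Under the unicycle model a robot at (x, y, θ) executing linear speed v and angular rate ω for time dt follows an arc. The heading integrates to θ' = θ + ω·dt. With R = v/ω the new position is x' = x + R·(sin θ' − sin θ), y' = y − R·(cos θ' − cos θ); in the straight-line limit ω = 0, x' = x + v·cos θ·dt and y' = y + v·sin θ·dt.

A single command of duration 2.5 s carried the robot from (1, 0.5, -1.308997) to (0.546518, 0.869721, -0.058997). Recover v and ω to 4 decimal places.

v = -0.2500, ω = 0.5000

Δθ = -0.058997 − -1.308997 = 1.250000
ω = Δθ/dt = 1.250000/2.5 = 0.5000
R = Δx/(sin θ' − sin θ) = -0.5000
v = R·ω = -0.5000·0.5000 = -0.2500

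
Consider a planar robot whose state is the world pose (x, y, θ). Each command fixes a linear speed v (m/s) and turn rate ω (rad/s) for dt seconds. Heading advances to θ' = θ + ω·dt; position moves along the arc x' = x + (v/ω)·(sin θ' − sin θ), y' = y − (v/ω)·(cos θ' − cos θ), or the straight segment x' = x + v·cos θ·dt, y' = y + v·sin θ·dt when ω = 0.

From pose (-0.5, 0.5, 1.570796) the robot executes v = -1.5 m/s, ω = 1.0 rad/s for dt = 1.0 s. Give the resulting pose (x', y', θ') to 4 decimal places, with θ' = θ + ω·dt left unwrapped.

(0.1895, -0.7622, 2.5708)

θ' = 1.5708 + 1.0·1.0 = 2.5708
R = v/ω = -1.5/1.0 = -1.5000
x' = -0.5 + -1.5000·(sin 2.5708 − sin 1.5708) = 0.1895
y' = 0.5 − -1.5000·(cos 2.5708 − cos 1.5708) = -0.7622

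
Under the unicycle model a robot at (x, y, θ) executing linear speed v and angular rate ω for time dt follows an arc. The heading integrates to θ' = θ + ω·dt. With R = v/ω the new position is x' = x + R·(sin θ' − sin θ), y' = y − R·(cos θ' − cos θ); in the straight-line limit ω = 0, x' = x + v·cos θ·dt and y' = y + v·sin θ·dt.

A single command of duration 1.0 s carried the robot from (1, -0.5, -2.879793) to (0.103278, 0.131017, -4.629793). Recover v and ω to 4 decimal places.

v = 1.2500, ω = -1.7500

Δθ = -4.629793 − -2.879793 = -1.750000
ω = Δθ/dt = -1.750000/1.0 = -1.7500
R = Δx/(sin θ' − sin θ) = -0.7143
v = R·ω = -0.7143·-1.7500 = 1.2500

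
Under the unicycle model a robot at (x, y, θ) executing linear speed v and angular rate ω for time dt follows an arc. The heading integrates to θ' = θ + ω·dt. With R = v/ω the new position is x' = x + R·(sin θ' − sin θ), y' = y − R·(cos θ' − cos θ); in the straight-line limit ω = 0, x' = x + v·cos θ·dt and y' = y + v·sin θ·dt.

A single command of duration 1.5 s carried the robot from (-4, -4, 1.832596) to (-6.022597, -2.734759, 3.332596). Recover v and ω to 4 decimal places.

v = 1.7500, ω = 1.0000

Δθ = 3.332596 − 1.832596 = 1.500000
ω = Δθ/dt = 1.500000/1.5 = 1.0000
R = Δx/(sin θ' − sin θ) = 1.7500
v = R·ω = 1.7500·1.0000 = 1.7500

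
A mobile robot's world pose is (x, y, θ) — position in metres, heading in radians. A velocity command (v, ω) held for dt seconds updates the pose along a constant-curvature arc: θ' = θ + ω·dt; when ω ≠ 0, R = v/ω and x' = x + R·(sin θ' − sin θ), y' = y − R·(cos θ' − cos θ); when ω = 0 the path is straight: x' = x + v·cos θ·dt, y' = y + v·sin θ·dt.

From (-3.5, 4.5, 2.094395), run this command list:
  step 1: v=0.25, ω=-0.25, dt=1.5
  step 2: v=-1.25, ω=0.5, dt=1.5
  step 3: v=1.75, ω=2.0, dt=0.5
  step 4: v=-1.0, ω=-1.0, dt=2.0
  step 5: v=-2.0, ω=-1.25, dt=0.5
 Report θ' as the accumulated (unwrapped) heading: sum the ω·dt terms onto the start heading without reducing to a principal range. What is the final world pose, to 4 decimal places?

step 1: θ'=1.7194 (R=-1.0000) → pose (-3.6230, 4.8519, 1.7194)
step 2: θ'=2.4694 (R=-2.5000) → pose (-2.7073, 3.2659, 2.4694)
step 3: θ'=3.4694 (R=0.8750) → pose (-3.5339, 3.4097, 3.4694)
step 4: θ'=1.4694 (R=1.0000) → pose (-2.2170, 2.3617, 1.4694)
step 5: θ'=0.8444 (R=1.6000) → pose (-2.6127, 1.4610, 0.8444)

(-2.6127, 1.4610, 0.8444)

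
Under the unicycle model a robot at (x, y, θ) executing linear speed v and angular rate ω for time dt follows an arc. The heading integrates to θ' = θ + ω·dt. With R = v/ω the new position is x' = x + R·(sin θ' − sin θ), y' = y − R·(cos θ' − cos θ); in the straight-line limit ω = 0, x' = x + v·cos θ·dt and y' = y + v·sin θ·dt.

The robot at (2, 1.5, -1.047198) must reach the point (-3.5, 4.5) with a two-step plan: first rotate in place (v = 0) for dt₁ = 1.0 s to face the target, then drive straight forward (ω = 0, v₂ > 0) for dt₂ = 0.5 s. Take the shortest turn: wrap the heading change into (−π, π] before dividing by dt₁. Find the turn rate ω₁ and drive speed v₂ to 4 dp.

heading to target = atan2(4.5−1.5, -3.5−2) = 2.6422
Δθ = wrap(2.6422 − -1.0472) = -2.5937; ω₁ = Δθ/dt₁ = -2.5937
distance = √((-3.5−2)² + (4.5−1.5)²) = 6.2650; v₂ = distance/dt₂ = 12.5300

ω₁ = -2.5937, v₂ = 12.5300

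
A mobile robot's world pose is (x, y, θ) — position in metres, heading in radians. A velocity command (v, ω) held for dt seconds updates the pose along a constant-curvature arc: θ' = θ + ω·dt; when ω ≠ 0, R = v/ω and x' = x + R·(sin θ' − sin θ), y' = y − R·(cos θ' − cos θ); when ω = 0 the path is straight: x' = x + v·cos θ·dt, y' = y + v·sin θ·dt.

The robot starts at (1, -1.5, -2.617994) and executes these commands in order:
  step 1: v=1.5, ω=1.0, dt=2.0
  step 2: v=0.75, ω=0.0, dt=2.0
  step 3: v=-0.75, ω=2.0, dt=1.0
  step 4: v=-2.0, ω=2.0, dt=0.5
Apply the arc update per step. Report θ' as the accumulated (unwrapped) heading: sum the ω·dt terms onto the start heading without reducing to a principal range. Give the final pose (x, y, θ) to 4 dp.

step 1: θ'=-0.6180 (R=1.5000) → pose (0.8809, -4.0216, -0.6180)
step 2: θ'=-0.6180 (straight) → pose (2.1035, -4.8907, -0.6180)
step 3: θ'=1.3820 (R=-0.3750) → pose (1.5178, -5.1260, 1.3820)
step 4: θ'=2.3820 (R=-1.0000) → pose (1.8115, -6.0388, 2.3820)

(1.8115, -6.0388, 2.3820)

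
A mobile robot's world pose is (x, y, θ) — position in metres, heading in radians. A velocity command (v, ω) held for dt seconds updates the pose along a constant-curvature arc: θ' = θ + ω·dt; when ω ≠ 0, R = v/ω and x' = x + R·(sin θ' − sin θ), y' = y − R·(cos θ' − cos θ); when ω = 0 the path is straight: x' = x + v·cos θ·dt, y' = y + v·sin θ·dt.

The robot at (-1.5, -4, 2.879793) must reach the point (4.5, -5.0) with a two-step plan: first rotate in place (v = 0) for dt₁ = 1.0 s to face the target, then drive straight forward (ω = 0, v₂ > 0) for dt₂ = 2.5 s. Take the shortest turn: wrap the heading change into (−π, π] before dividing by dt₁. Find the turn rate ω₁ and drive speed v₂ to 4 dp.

heading to target = atan2(-5−-4, 4.5−-1.5) = -0.1651
Δθ = wrap(-0.1651 − 2.8798) = -3.0449; ω₁ = Δθ/dt₁ = -3.0449
distance = √((4.5−-1.5)² + (-5−-4)²) = 6.0828; v₂ = distance/dt₂ = 2.4331

ω₁ = -3.0449, v₂ = 2.4331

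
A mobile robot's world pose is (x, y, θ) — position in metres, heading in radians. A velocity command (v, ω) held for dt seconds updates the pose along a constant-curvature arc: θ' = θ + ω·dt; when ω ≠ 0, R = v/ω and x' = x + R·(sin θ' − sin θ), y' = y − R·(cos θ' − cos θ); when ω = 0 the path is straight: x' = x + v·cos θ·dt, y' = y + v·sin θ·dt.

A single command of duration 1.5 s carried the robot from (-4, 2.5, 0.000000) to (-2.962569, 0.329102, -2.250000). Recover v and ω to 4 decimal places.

v = 2.0000, ω = -1.5000

Δθ = -2.250000 − 0.000000 = -2.250000
ω = Δθ/dt = -2.250000/1.5 = -1.5000
R = −Δy/(cos θ' − cos θ) = -1.3333
v = R·ω = -1.3333·-1.5000 = 2.0000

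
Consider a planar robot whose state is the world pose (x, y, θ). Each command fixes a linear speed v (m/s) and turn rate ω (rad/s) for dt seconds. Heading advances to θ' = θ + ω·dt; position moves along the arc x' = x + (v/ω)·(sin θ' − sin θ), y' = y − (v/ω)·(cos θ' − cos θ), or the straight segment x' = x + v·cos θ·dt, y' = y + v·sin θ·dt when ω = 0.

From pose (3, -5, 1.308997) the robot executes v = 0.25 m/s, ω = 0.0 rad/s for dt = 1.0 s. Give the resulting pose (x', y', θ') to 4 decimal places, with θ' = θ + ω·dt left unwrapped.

(3.0647, -4.7585, 1.3090)

θ' = 1.3090 + 0.0·1.0 = 1.3090
ω = 0 → straight: x' = 3 + 0.25·cos(1.3090)·1.0 = 3.0647
y' = -5 + 0.25·sin(1.3090)·1.0 = -4.7585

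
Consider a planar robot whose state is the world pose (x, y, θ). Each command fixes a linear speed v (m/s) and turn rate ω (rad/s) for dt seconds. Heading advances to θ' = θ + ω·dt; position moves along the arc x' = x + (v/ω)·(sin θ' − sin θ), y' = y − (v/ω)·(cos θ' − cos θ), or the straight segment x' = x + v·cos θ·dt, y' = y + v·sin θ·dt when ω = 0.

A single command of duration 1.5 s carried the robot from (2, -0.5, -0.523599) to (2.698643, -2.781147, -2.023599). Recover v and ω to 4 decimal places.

v = 1.7500, ω = -1.0000

Δθ = -2.023599 − -0.523599 = -1.500000
ω = Δθ/dt = -1.500000/1.5 = -1.0000
R = −Δy/(cos θ' − cos θ) = -1.7500
v = R·ω = -1.7500·-1.0000 = 1.7500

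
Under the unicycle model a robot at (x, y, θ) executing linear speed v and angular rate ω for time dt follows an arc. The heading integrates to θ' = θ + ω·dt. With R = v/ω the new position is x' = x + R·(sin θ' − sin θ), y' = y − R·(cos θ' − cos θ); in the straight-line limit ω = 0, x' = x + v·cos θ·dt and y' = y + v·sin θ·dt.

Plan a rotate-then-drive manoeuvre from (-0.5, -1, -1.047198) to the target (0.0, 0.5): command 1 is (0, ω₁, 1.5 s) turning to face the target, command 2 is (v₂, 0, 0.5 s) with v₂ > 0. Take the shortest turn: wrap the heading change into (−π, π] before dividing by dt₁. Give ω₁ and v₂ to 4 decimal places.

ω₁ = 1.5308, v₂ = 3.1623

heading to target = atan2(0.5−-1, 0−-0.5) = 1.2490
Δθ = wrap(1.2490 − -1.0472) = 2.2962; ω₁ = Δθ/dt₁ = 1.5308
distance = √((0−-0.5)² + (0.5−-1)²) = 1.5811; v₂ = distance/dt₂ = 3.1623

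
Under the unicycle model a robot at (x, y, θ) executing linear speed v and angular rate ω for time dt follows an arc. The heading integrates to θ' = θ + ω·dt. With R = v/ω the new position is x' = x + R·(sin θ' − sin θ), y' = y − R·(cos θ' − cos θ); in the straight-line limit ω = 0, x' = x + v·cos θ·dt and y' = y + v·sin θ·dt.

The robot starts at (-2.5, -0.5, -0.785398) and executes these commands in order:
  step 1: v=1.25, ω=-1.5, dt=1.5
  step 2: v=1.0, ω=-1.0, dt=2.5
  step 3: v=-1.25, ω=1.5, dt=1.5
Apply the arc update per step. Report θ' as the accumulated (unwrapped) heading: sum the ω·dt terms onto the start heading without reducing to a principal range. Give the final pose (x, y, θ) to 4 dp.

step 1: θ'=-3.0354 (R=-0.8333) → pose (-3.0009, -1.9179, -3.0354)
step 2: θ'=-5.5354 (R=-1.0000) → pose (-3.7869, -0.1903, -5.5354)
step 3: θ'=-3.2854 (R=-0.8333) → pose (-3.3397, -1.6261, -3.2854)

(-3.3397, -1.6261, -3.2854)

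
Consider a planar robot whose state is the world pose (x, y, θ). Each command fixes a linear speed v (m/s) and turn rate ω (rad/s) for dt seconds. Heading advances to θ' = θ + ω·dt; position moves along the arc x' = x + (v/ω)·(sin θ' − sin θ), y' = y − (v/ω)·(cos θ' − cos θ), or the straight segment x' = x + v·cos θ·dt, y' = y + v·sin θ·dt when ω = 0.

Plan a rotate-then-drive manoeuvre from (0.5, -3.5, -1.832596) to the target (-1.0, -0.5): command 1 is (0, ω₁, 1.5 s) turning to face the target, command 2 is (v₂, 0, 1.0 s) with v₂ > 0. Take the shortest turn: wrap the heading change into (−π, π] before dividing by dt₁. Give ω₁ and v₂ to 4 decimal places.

ω₁ = -1.6108, v₂ = 3.3541

heading to target = atan2(-0.5−-3.5, -1−0.5) = 2.0344
Δθ = wrap(2.0344 − -1.8326) = -2.4161; ω₁ = Δθ/dt₁ = -1.6108
distance = √((-1−0.5)² + (-0.5−-3.5)²) = 3.3541; v₂ = distance/dt₂ = 3.3541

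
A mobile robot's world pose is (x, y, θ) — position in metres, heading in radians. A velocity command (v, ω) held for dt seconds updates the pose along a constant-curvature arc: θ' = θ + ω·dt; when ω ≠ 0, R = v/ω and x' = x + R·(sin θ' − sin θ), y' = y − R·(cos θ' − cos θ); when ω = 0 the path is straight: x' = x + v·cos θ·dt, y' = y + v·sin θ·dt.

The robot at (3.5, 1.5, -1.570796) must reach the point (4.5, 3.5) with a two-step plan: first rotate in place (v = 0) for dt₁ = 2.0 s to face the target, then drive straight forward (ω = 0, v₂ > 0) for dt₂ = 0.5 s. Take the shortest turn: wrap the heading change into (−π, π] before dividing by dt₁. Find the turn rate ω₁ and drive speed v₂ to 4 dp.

heading to target = atan2(3.5−1.5, 4.5−3.5) = 1.1071
Δθ = wrap(1.1071 − -1.5708) = 2.6779; ω₁ = Δθ/dt₁ = 1.3390
distance = √((4.5−3.5)² + (3.5−1.5)²) = 2.2361; v₂ = distance/dt₂ = 4.4721

ω₁ = 1.3390, v₂ = 4.4721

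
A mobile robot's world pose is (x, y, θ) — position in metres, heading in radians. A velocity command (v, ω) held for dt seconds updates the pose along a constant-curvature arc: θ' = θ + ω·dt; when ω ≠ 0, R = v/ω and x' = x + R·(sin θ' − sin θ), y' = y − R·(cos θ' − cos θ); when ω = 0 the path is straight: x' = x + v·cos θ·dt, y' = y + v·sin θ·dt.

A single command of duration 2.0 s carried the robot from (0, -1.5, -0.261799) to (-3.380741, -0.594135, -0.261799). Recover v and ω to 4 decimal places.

v = -1.7500, ω = 0.0000

Δθ = -0.261799 − -0.261799 = 0.000000
ω = Δθ/dt = 0.000000/2.0 = 0.0000
ω = 0 → v = (Δx·cos θ + Δy·sin θ)/dt = -1.7500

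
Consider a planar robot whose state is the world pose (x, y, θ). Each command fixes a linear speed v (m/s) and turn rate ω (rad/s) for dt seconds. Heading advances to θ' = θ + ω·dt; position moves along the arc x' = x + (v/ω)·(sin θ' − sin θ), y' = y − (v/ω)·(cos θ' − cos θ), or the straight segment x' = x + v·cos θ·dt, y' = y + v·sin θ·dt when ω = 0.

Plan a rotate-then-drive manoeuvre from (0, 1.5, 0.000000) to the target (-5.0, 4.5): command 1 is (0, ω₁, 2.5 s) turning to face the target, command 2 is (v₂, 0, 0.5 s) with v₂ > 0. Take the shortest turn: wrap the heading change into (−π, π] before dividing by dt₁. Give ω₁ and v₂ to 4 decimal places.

ω₁ = 1.0405, v₂ = 11.6619

heading to target = atan2(4.5−1.5, -5−0) = 2.6012
Δθ = wrap(2.6012 − 0.0000) = 2.6012; ω₁ = Δθ/dt₁ = 1.0405
distance = √((-5−0)² + (4.5−1.5)²) = 5.8310; v₂ = distance/dt₂ = 11.6619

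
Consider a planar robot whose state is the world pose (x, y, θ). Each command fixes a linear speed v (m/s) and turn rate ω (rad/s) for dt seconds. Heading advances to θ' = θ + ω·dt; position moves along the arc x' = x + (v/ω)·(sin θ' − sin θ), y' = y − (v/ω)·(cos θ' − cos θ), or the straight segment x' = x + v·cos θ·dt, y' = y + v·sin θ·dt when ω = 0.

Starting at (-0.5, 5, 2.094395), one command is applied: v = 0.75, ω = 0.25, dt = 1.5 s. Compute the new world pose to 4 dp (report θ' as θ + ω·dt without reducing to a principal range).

θ' = 2.0944 + 0.25·1.5 = 2.4694
R = v/ω = 0.75/0.25 = 3.0000
x' = -0.5 + 3.0000·(sin 2.4694 − sin 2.0944) = -1.2300
y' = 5 − 3.0000·(cos 2.4694 − cos 2.0944) = 5.8474

(-1.2300, 5.8474, 2.4694)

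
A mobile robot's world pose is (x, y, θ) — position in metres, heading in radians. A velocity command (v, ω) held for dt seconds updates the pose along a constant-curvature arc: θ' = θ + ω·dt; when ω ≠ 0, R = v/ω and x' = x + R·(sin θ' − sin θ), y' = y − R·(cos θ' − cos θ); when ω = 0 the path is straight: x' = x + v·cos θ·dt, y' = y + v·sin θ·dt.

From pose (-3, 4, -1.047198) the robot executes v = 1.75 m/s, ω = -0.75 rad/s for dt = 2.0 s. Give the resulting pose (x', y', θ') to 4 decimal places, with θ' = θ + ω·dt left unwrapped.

θ' = -1.0472 + -0.75·2.0 = -2.5472
R = v/ω = 1.75/-0.75 = -2.3333
x' = -3 + -2.3333·(sin -2.5472 − sin -1.0472) = -3.7140
y' = 4 − -2.3333·(cos -2.5472 − cos -1.0472) = 0.9002

(-3.7140, 0.9002, -2.5472)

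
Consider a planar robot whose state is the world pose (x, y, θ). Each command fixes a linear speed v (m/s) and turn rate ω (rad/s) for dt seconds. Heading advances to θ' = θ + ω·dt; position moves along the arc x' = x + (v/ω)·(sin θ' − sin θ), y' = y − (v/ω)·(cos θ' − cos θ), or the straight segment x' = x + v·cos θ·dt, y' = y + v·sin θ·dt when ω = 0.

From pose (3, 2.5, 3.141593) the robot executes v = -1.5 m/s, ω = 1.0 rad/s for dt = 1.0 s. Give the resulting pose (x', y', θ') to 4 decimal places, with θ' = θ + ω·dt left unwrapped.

θ' = 3.1416 + 1.0·1.0 = 4.1416
R = v/ω = -1.5/1.0 = -1.5000
x' = 3 + -1.5000·(sin 4.1416 − sin 3.1416) = 4.2622
y' = 2.5 − -1.5000·(cos 4.1416 − cos 3.1416) = 3.1895

(4.2622, 3.1895, 4.1416)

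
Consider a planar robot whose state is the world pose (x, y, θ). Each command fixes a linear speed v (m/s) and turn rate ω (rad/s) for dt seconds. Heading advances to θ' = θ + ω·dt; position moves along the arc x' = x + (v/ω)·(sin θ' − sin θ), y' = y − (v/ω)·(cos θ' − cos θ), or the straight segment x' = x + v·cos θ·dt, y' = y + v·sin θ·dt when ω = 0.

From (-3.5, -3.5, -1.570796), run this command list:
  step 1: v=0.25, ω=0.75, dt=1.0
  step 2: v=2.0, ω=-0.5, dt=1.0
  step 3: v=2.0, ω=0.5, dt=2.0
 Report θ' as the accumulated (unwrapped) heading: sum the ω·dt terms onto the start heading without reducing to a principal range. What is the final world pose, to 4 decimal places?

(0.1527, -8.2705, -0.3208)

step 1: θ'=-0.8208 (R=0.3333) → pose (-3.4106, -3.7272, -0.8208)
step 2: θ'=-1.3208 (R=-4.0000) → pose (-2.4617, -5.4642, -1.3208)
step 3: θ'=-0.3208 (R=4.0000) → pose (0.1527, -8.2705, -0.3208)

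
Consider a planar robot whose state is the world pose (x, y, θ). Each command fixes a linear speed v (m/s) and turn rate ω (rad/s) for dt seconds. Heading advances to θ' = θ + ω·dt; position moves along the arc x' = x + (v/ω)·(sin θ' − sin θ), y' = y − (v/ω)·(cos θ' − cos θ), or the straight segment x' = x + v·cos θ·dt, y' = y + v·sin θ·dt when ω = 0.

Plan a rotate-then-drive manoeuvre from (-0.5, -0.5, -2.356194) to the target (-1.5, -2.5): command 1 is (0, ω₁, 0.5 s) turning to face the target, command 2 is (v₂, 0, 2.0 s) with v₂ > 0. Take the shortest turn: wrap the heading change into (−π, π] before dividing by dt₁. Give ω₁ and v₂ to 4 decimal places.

heading to target = atan2(-2.5−-0.5, -1.5−-0.5) = -2.0344
Δθ = wrap(-2.0344 − -2.3562) = 0.3218; ω₁ = Δθ/dt₁ = 0.6435
distance = √((-1.5−-0.5)² + (-2.5−-0.5)²) = 2.2361; v₂ = distance/dt₂ = 1.1180

ω₁ = 0.6435, v₂ = 1.1180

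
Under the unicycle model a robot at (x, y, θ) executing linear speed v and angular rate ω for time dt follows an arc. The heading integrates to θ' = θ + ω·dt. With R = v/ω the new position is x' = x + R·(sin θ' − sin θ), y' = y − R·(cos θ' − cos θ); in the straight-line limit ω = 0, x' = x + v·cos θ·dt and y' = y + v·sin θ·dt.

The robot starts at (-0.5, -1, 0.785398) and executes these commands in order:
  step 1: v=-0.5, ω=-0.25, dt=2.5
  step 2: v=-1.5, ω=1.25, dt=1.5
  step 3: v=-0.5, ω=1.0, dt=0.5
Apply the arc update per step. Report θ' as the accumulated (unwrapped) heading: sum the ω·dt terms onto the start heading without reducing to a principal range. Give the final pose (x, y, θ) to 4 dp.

(-2.3138, -3.4693, 2.5354)

step 1: θ'=0.1604 (R=2.0000) → pose (-1.5948, -1.5601, 0.1604)
step 2: θ'=2.0354 (R=-1.2000) → pose (-2.4759, -3.2824, 2.0354)
step 3: θ'=2.5354 (R=-0.5000) → pose (-2.3138, -3.4693, 2.5354)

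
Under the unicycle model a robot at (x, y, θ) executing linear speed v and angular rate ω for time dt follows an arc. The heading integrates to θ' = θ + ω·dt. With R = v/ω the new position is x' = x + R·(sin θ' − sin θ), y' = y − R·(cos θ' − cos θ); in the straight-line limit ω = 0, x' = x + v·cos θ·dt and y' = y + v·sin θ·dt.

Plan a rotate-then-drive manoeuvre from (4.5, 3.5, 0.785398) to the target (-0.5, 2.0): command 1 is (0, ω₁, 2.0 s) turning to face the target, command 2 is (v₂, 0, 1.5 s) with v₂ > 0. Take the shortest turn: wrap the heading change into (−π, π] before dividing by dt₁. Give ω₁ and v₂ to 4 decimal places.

heading to target = atan2(2−3.5, -0.5−4.5) = -2.8501
Δθ = wrap(-2.8501 − 0.7854) = 2.6477; ω₁ = Δθ/dt₁ = 1.3238
distance = √((-0.5−4.5)² + (2−3.5)²) = 5.2202; v₂ = distance/dt₂ = 3.4801

ω₁ = 1.3238, v₂ = 3.4801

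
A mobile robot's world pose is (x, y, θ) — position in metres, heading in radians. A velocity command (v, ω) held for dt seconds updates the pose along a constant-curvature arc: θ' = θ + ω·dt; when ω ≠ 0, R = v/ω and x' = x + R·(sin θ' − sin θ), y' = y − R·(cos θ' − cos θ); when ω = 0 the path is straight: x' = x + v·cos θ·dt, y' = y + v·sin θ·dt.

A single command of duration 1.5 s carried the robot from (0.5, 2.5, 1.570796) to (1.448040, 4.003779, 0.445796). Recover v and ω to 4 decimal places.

v = 1.2500, ω = -0.7500

Δθ = 0.445796 − 1.570796 = -1.125000
ω = Δθ/dt = -1.125000/1.5 = -0.7500
R = −Δy/(cos θ' − cos θ) = -1.6667
v = R·ω = -1.6667·-0.7500 = 1.2500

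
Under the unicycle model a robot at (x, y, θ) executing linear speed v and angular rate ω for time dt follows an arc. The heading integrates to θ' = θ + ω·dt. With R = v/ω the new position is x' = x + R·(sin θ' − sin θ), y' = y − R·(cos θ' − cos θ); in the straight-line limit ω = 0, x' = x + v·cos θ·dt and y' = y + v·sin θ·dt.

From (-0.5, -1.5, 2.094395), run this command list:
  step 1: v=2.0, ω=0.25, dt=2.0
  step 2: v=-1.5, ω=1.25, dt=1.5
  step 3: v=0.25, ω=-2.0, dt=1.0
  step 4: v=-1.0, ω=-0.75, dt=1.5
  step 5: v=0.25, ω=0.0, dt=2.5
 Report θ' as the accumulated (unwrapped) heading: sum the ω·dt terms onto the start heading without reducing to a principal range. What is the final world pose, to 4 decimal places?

(-1.0666, 1.2667, 1.3444)

step 1: θ'=2.5944 (R=8.0000) → pose (-3.2658, 1.3319, 2.5944)
step 2: θ'=4.4694 (R=-1.2000) → pose (-1.4767, 2.0679, 4.4694)
step 3: θ'=2.4694 (R=-0.1250) → pose (-1.6759, 2.0002, 2.4694)
step 4: θ'=1.3444 (R=1.3333) → pose (-1.2069, 0.6576, 1.3444)
step 5: θ'=1.3444 (straight) → pose (-1.0666, 1.2667, 1.3444)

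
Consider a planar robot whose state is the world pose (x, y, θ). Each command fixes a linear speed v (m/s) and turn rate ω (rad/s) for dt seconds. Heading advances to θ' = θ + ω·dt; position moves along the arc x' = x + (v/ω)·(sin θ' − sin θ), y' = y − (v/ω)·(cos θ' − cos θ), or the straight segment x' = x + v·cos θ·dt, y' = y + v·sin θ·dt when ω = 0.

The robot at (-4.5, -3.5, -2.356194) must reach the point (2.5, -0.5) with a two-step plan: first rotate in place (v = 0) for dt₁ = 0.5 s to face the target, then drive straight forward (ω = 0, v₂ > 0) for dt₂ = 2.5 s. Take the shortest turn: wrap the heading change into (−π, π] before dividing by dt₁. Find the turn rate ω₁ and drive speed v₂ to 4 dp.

heading to target = atan2(-0.5−-3.5, 2.5−-4.5) = 0.4049
Δθ = wrap(0.4049 − -2.3562) = 2.7611; ω₁ = Δθ/dt₁ = 5.5222
distance = √((2.5−-4.5)² + (-0.5−-3.5)²) = 7.6158; v₂ = distance/dt₂ = 3.0463

ω₁ = 5.5222, v₂ = 3.0463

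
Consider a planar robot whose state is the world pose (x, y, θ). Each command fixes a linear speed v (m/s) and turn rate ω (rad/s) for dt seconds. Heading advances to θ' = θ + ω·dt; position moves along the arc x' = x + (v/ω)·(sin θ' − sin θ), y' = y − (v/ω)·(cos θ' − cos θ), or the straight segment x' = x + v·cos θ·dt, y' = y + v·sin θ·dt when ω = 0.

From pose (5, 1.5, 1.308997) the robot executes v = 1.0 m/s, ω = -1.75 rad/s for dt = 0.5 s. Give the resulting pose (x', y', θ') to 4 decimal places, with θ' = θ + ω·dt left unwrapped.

θ' = 1.3090 + -1.75·0.5 = 0.4340
R = v/ω = 1.0/-1.75 = -0.5714
x' = 5 + -0.5714·(sin 0.4340 − sin 1.3090) = 5.3117
y' = 1.5 − -0.5714·(cos 0.4340 − cos 1.3090) = 1.8706

(5.3117, 1.8706, 0.4340)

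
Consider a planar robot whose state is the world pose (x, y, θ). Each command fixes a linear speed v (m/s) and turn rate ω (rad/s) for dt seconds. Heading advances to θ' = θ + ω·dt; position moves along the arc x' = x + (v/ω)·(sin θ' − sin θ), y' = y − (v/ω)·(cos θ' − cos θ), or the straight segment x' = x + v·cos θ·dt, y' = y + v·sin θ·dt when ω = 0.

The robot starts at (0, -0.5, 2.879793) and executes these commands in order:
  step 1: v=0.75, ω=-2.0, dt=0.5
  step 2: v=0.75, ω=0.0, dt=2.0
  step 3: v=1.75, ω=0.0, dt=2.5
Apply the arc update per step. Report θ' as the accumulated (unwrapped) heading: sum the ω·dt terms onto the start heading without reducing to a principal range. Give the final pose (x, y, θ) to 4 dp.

step 1: θ'=1.8798 (R=-0.3750) → pose (-0.2602, -0.2518, 1.8798)
step 2: θ'=1.8798 (straight) → pose (-0.7163, 1.1771, 1.8798)
step 3: θ'=1.8798 (straight) → pose (-2.0468, 5.3449, 1.8798)

(-2.0468, 5.3449, 1.8798)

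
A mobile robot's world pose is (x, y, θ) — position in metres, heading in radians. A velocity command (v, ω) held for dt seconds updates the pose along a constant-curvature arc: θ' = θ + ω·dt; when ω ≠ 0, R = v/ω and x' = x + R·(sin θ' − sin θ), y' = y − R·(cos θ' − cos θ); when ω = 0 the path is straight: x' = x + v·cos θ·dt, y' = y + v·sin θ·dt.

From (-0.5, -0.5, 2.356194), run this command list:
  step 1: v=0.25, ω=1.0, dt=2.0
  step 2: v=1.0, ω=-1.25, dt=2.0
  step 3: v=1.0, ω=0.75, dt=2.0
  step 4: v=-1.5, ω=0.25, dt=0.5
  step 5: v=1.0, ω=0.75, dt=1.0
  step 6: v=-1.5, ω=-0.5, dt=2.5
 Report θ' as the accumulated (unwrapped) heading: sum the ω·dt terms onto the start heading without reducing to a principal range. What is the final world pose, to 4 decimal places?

step 1: θ'=4.3562 (R=0.2500) → pose (-0.9111, -0.5896, 4.3562)
step 2: θ'=1.8562 (R=-0.8000) → pose (-2.4285, -0.5359, 1.8562)
step 3: θ'=3.3562 (R=1.3333) → pose (-3.9919, 0.3915, 3.3562)
step 4: θ'=3.4812 (R=-6.0000) → pose (-3.2709, 0.5965, 3.4812)
step 5: θ'=4.2312 (R=1.3333) → pose (-4.0087, -0.0435, 4.2312)
step 6: θ'=2.9812 (R=3.0000) → pose (-0.8702, 1.5295, 2.9812)

(-0.8702, 1.5295, 2.9812)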